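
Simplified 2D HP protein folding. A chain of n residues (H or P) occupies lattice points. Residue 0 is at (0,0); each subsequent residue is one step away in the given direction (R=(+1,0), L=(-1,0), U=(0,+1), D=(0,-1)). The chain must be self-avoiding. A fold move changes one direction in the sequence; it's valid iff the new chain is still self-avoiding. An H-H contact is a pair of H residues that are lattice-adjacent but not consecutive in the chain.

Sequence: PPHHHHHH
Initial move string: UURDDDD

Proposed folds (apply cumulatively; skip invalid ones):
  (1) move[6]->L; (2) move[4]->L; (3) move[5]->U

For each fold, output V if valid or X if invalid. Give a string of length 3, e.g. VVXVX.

Answer: VXX

Derivation:
Initial: UURDDDD -> [(0, 0), (0, 1), (0, 2), (1, 2), (1, 1), (1, 0), (1, -1), (1, -2)]
Fold 1: move[6]->L => UURDDDL VALID
Fold 2: move[4]->L => UURDLDL INVALID (collision), skipped
Fold 3: move[5]->U => UURDDUL INVALID (collision), skipped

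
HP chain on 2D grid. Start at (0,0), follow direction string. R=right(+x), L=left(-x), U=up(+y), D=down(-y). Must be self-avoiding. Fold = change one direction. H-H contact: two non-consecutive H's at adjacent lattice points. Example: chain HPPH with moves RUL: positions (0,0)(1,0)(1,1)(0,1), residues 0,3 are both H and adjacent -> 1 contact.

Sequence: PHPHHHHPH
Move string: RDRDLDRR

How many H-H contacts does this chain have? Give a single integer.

Answer: 0

Derivation:
Positions: [(0, 0), (1, 0), (1, -1), (2, -1), (2, -2), (1, -2), (1, -3), (2, -3), (3, -3)]
No H-H contacts found.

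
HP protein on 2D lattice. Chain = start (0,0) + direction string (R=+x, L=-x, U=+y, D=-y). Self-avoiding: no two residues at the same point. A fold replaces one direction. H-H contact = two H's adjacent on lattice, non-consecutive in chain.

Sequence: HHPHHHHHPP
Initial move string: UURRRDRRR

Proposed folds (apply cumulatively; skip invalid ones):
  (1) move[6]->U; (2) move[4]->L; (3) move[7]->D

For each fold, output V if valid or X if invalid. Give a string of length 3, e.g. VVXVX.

Answer: XXV

Derivation:
Initial: UURRRDRRR -> [(0, 0), (0, 1), (0, 2), (1, 2), (2, 2), (3, 2), (3, 1), (4, 1), (5, 1), (6, 1)]
Fold 1: move[6]->U => UURRRDURR INVALID (collision), skipped
Fold 2: move[4]->L => UURRLDRRR INVALID (collision), skipped
Fold 3: move[7]->D => UURRRDRDR VALID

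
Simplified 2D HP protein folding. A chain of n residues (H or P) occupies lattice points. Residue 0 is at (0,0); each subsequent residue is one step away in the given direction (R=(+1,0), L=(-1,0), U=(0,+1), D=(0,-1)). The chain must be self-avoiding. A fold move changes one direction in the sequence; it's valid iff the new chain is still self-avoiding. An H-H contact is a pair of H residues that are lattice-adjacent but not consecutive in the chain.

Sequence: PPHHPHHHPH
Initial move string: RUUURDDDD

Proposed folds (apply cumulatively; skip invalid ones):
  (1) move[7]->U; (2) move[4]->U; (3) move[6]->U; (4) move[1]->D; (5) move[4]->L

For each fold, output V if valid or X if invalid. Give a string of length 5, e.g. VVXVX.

Initial: RUUURDDDD -> [(0, 0), (1, 0), (1, 1), (1, 2), (1, 3), (2, 3), (2, 2), (2, 1), (2, 0), (2, -1)]
Fold 1: move[7]->U => RUUURDDUD INVALID (collision), skipped
Fold 2: move[4]->U => RUUUUDDDD INVALID (collision), skipped
Fold 3: move[6]->U => RUUURDUDD INVALID (collision), skipped
Fold 4: move[1]->D => RDUURDDDD INVALID (collision), skipped
Fold 5: move[4]->L => RUUULDDDD INVALID (collision), skipped

Answer: XXXXX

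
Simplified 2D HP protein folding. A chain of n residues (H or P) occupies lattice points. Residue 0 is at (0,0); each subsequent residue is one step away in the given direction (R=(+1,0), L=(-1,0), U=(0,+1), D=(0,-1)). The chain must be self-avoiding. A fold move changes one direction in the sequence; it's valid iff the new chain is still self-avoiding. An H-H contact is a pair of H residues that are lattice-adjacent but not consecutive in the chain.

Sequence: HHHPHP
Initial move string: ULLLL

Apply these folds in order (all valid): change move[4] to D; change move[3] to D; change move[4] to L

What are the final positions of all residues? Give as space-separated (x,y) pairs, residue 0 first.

Initial moves: ULLLL
Fold: move[4]->D => ULLLD (positions: [(0, 0), (0, 1), (-1, 1), (-2, 1), (-3, 1), (-3, 0)])
Fold: move[3]->D => ULLDD (positions: [(0, 0), (0, 1), (-1, 1), (-2, 1), (-2, 0), (-2, -1)])
Fold: move[4]->L => ULLDL (positions: [(0, 0), (0, 1), (-1, 1), (-2, 1), (-2, 0), (-3, 0)])

Answer: (0,0) (0,1) (-1,1) (-2,1) (-2,0) (-3,0)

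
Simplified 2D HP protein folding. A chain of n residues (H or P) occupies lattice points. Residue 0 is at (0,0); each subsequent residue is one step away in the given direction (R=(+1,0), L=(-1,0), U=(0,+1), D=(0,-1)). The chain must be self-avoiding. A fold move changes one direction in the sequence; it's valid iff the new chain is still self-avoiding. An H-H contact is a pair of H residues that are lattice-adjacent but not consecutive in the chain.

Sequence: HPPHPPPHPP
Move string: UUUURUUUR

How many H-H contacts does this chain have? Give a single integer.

Positions: [(0, 0), (0, 1), (0, 2), (0, 3), (0, 4), (1, 4), (1, 5), (1, 6), (1, 7), (2, 7)]
No H-H contacts found.

Answer: 0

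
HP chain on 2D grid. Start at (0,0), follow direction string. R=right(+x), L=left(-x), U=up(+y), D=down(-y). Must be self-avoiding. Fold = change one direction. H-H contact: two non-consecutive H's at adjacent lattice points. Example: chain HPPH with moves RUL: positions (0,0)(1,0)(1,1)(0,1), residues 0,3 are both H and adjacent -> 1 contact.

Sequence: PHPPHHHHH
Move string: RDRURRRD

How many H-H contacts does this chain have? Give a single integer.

Positions: [(0, 0), (1, 0), (1, -1), (2, -1), (2, 0), (3, 0), (4, 0), (5, 0), (5, -1)]
H-H contact: residue 1 @(1,0) - residue 4 @(2, 0)

Answer: 1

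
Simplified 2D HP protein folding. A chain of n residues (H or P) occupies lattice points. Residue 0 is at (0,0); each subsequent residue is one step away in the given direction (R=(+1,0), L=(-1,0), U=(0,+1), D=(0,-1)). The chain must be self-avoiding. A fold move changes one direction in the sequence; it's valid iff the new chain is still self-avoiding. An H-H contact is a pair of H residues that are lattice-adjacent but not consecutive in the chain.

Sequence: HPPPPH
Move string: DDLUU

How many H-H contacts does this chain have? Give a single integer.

Positions: [(0, 0), (0, -1), (0, -2), (-1, -2), (-1, -1), (-1, 0)]
H-H contact: residue 0 @(0,0) - residue 5 @(-1, 0)

Answer: 1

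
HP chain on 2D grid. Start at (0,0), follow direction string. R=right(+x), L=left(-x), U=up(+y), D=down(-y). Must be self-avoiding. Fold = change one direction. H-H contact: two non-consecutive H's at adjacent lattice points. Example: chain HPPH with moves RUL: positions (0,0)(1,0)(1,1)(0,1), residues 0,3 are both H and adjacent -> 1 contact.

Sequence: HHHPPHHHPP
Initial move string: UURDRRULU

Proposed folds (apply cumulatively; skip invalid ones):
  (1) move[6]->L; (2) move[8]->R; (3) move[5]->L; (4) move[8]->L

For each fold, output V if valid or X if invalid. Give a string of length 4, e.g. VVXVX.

Answer: XXXX

Derivation:
Initial: UURDRRULU -> [(0, 0), (0, 1), (0, 2), (1, 2), (1, 1), (2, 1), (3, 1), (3, 2), (2, 2), (2, 3)]
Fold 1: move[6]->L => UURDRRLLU INVALID (collision), skipped
Fold 2: move[8]->R => UURDRRULR INVALID (collision), skipped
Fold 3: move[5]->L => UURDRLULU INVALID (collision), skipped
Fold 4: move[8]->L => UURDRRULL INVALID (collision), skipped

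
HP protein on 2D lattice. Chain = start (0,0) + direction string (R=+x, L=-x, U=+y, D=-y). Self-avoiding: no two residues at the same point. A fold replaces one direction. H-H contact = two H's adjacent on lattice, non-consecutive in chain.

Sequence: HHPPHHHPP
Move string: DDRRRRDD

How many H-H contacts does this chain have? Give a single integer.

Positions: [(0, 0), (0, -1), (0, -2), (1, -2), (2, -2), (3, -2), (4, -2), (4, -3), (4, -4)]
No H-H contacts found.

Answer: 0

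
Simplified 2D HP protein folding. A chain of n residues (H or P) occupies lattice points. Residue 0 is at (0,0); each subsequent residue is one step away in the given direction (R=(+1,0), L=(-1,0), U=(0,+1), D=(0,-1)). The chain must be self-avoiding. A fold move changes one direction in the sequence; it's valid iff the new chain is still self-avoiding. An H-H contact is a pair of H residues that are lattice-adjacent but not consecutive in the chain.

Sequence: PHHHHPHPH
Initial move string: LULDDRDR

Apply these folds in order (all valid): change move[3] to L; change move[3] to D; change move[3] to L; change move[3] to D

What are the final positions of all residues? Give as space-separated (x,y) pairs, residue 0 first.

Initial moves: LULDDRDR
Fold: move[3]->L => LULLDRDR (positions: [(0, 0), (-1, 0), (-1, 1), (-2, 1), (-3, 1), (-3, 0), (-2, 0), (-2, -1), (-1, -1)])
Fold: move[3]->D => LULDDRDR (positions: [(0, 0), (-1, 0), (-1, 1), (-2, 1), (-2, 0), (-2, -1), (-1, -1), (-1, -2), (0, -2)])
Fold: move[3]->L => LULLDRDR (positions: [(0, 0), (-1, 0), (-1, 1), (-2, 1), (-3, 1), (-3, 0), (-2, 0), (-2, -1), (-1, -1)])
Fold: move[3]->D => LULDDRDR (positions: [(0, 0), (-1, 0), (-1, 1), (-2, 1), (-2, 0), (-2, -1), (-1, -1), (-1, -2), (0, -2)])

Answer: (0,0) (-1,0) (-1,1) (-2,1) (-2,0) (-2,-1) (-1,-1) (-1,-2) (0,-2)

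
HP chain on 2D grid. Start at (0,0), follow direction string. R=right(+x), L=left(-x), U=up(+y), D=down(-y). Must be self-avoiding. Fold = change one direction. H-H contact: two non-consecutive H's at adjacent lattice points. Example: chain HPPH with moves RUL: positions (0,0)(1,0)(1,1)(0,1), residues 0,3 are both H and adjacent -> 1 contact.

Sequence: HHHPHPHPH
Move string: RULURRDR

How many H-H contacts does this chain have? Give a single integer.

Positions: [(0, 0), (1, 0), (1, 1), (0, 1), (0, 2), (1, 2), (2, 2), (2, 1), (3, 1)]
No H-H contacts found.

Answer: 0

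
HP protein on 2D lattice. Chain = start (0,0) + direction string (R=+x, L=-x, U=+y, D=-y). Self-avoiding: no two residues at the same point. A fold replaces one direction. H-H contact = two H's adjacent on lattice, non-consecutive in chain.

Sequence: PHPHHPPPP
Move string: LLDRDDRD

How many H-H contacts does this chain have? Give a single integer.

Answer: 1

Derivation:
Positions: [(0, 0), (-1, 0), (-2, 0), (-2, -1), (-1, -1), (-1, -2), (-1, -3), (0, -3), (0, -4)]
H-H contact: residue 1 @(-1,0) - residue 4 @(-1, -1)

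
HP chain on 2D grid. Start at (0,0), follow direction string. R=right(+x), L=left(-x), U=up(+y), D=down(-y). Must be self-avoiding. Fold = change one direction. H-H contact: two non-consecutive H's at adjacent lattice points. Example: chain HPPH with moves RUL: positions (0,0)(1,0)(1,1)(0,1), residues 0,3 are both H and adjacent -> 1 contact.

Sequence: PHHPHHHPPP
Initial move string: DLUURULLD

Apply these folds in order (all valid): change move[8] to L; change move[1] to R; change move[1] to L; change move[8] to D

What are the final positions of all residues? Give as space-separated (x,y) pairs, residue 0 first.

Answer: (0,0) (0,-1) (-1,-1) (-1,0) (-1,1) (0,1) (0,2) (-1,2) (-2,2) (-2,1)

Derivation:
Initial moves: DLUURULLD
Fold: move[8]->L => DLUURULLL (positions: [(0, 0), (0, -1), (-1, -1), (-1, 0), (-1, 1), (0, 1), (0, 2), (-1, 2), (-2, 2), (-3, 2)])
Fold: move[1]->R => DRUURULLL (positions: [(0, 0), (0, -1), (1, -1), (1, 0), (1, 1), (2, 1), (2, 2), (1, 2), (0, 2), (-1, 2)])
Fold: move[1]->L => DLUURULLL (positions: [(0, 0), (0, -1), (-1, -1), (-1, 0), (-1, 1), (0, 1), (0, 2), (-1, 2), (-2, 2), (-3, 2)])
Fold: move[8]->D => DLUURULLD (positions: [(0, 0), (0, -1), (-1, -1), (-1, 0), (-1, 1), (0, 1), (0, 2), (-1, 2), (-2, 2), (-2, 1)])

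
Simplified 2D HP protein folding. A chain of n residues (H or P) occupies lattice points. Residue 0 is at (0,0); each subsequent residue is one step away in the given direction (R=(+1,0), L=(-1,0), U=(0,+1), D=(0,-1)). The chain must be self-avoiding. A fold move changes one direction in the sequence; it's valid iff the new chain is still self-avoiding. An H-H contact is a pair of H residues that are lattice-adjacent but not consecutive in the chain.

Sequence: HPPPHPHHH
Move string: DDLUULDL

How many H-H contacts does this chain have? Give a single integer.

Positions: [(0, 0), (0, -1), (0, -2), (-1, -2), (-1, -1), (-1, 0), (-2, 0), (-2, -1), (-3, -1)]
H-H contact: residue 4 @(-1,-1) - residue 7 @(-2, -1)

Answer: 1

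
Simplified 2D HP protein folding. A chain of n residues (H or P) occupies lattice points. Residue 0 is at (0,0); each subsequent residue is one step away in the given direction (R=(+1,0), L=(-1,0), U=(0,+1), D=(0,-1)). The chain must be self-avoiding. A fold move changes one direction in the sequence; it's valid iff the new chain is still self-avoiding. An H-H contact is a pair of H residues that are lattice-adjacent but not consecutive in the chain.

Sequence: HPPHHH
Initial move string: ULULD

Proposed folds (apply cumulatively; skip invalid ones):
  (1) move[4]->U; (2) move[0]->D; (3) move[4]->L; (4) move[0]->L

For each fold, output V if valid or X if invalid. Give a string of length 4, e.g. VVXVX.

Answer: VVVV

Derivation:
Initial: ULULD -> [(0, 0), (0, 1), (-1, 1), (-1, 2), (-2, 2), (-2, 1)]
Fold 1: move[4]->U => ULULU VALID
Fold 2: move[0]->D => DLULU VALID
Fold 3: move[4]->L => DLULL VALID
Fold 4: move[0]->L => LLULL VALID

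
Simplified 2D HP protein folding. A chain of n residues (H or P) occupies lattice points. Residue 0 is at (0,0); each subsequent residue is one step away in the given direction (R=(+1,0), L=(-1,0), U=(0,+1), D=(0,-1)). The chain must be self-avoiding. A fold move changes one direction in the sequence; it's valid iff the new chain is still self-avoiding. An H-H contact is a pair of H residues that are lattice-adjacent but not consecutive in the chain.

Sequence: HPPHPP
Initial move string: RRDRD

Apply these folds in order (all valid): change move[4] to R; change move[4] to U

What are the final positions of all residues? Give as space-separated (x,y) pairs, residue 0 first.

Answer: (0,0) (1,0) (2,0) (2,-1) (3,-1) (3,0)

Derivation:
Initial moves: RRDRD
Fold: move[4]->R => RRDRR (positions: [(0, 0), (1, 0), (2, 0), (2, -1), (3, -1), (4, -1)])
Fold: move[4]->U => RRDRU (positions: [(0, 0), (1, 0), (2, 0), (2, -1), (3, -1), (3, 0)])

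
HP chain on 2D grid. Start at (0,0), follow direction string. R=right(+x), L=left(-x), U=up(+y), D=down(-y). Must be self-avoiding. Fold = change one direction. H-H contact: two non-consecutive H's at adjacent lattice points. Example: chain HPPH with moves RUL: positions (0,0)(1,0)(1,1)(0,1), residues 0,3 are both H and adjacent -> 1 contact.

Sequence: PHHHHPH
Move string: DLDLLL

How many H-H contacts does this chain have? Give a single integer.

Answer: 0

Derivation:
Positions: [(0, 0), (0, -1), (-1, -1), (-1, -2), (-2, -2), (-3, -2), (-4, -2)]
No H-H contacts found.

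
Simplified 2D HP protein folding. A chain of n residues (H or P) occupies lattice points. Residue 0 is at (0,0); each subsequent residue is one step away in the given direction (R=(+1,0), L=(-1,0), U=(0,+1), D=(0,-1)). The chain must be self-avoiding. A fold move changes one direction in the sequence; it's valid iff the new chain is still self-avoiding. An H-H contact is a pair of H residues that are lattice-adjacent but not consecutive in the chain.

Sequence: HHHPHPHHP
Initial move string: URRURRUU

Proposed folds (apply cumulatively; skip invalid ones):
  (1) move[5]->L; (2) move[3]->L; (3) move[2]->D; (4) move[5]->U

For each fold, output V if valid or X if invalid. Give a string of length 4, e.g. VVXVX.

Answer: XXXV

Derivation:
Initial: URRURRUU -> [(0, 0), (0, 1), (1, 1), (2, 1), (2, 2), (3, 2), (4, 2), (4, 3), (4, 4)]
Fold 1: move[5]->L => URRURLUU INVALID (collision), skipped
Fold 2: move[3]->L => URRLRRUU INVALID (collision), skipped
Fold 3: move[2]->D => URDURRUU INVALID (collision), skipped
Fold 4: move[5]->U => URRURUUU VALID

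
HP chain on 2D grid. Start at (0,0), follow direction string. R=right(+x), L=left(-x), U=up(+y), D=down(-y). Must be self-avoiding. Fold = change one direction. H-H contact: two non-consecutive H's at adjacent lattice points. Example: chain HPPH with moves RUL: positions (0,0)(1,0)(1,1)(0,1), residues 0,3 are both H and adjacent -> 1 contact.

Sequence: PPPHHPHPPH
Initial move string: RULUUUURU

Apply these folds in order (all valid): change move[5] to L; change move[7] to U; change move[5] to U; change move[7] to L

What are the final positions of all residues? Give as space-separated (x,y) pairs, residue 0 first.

Initial moves: RULUUUURU
Fold: move[5]->L => RULUULURU (positions: [(0, 0), (1, 0), (1, 1), (0, 1), (0, 2), (0, 3), (-1, 3), (-1, 4), (0, 4), (0, 5)])
Fold: move[7]->U => RULUULUUU (positions: [(0, 0), (1, 0), (1, 1), (0, 1), (0, 2), (0, 3), (-1, 3), (-1, 4), (-1, 5), (-1, 6)])
Fold: move[5]->U => RULUUUUUU (positions: [(0, 0), (1, 0), (1, 1), (0, 1), (0, 2), (0, 3), (0, 4), (0, 5), (0, 6), (0, 7)])
Fold: move[7]->L => RULUUUULU (positions: [(0, 0), (1, 0), (1, 1), (0, 1), (0, 2), (0, 3), (0, 4), (0, 5), (-1, 5), (-1, 6)])

Answer: (0,0) (1,0) (1,1) (0,1) (0,2) (0,3) (0,4) (0,5) (-1,5) (-1,6)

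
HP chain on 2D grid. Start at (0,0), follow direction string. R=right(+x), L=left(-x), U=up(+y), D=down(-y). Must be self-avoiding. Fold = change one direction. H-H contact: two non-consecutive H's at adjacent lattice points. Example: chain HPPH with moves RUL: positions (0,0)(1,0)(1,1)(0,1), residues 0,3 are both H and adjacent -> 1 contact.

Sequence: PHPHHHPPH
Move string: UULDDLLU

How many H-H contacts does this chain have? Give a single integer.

Answer: 1

Derivation:
Positions: [(0, 0), (0, 1), (0, 2), (-1, 2), (-1, 1), (-1, 0), (-2, 0), (-3, 0), (-3, 1)]
H-H contact: residue 1 @(0,1) - residue 4 @(-1, 1)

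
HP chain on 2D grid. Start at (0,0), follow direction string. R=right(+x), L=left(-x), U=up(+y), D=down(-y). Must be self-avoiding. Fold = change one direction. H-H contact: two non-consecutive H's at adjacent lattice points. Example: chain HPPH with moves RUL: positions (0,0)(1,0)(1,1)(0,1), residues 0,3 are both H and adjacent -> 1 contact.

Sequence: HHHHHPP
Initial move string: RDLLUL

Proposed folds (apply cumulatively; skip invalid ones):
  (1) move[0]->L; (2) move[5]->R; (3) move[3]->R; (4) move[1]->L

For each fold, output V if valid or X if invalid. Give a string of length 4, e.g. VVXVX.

Initial: RDLLUL -> [(0, 0), (1, 0), (1, -1), (0, -1), (-1, -1), (-1, 0), (-2, 0)]
Fold 1: move[0]->L => LDLLUL VALID
Fold 2: move[5]->R => LDLLUR VALID
Fold 3: move[3]->R => LDLRUR INVALID (collision), skipped
Fold 4: move[1]->L => LLLLUR VALID

Answer: VVXV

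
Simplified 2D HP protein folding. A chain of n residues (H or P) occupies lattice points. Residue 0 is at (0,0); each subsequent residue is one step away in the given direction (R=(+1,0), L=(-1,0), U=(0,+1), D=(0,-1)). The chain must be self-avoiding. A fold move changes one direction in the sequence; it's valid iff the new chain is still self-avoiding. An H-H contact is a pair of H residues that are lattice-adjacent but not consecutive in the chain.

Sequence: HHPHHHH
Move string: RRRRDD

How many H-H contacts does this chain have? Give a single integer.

Positions: [(0, 0), (1, 0), (2, 0), (3, 0), (4, 0), (4, -1), (4, -2)]
No H-H contacts found.

Answer: 0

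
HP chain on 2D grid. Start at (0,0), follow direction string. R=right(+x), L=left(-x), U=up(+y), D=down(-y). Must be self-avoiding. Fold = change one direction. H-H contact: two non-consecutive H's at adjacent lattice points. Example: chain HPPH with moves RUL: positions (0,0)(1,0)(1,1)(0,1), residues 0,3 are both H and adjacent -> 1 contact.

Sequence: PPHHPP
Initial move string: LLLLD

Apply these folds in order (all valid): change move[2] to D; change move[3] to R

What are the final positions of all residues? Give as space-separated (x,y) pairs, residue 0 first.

Initial moves: LLLLD
Fold: move[2]->D => LLDLD (positions: [(0, 0), (-1, 0), (-2, 0), (-2, -1), (-3, -1), (-3, -2)])
Fold: move[3]->R => LLDRD (positions: [(0, 0), (-1, 0), (-2, 0), (-2, -1), (-1, -1), (-1, -2)])

Answer: (0,0) (-1,0) (-2,0) (-2,-1) (-1,-1) (-1,-2)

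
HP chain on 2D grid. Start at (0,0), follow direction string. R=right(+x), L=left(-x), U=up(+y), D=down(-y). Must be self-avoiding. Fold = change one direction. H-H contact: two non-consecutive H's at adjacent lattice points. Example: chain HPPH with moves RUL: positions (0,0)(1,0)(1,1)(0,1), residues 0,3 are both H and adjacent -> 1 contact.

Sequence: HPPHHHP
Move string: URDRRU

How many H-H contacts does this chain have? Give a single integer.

Answer: 1

Derivation:
Positions: [(0, 0), (0, 1), (1, 1), (1, 0), (2, 0), (3, 0), (3, 1)]
H-H contact: residue 0 @(0,0) - residue 3 @(1, 0)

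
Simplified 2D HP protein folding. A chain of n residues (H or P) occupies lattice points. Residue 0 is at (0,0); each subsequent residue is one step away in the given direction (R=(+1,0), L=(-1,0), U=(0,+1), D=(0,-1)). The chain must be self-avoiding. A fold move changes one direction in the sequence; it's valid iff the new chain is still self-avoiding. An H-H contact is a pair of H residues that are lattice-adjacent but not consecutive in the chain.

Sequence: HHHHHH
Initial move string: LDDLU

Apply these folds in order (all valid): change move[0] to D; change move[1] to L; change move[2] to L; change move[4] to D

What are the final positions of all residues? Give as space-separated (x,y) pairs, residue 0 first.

Answer: (0,0) (0,-1) (-1,-1) (-2,-1) (-3,-1) (-3,-2)

Derivation:
Initial moves: LDDLU
Fold: move[0]->D => DDDLU (positions: [(0, 0), (0, -1), (0, -2), (0, -3), (-1, -3), (-1, -2)])
Fold: move[1]->L => DLDLU (positions: [(0, 0), (0, -1), (-1, -1), (-1, -2), (-2, -2), (-2, -1)])
Fold: move[2]->L => DLLLU (positions: [(0, 0), (0, -1), (-1, -1), (-2, -1), (-3, -1), (-3, 0)])
Fold: move[4]->D => DLLLD (positions: [(0, 0), (0, -1), (-1, -1), (-2, -1), (-3, -1), (-3, -2)])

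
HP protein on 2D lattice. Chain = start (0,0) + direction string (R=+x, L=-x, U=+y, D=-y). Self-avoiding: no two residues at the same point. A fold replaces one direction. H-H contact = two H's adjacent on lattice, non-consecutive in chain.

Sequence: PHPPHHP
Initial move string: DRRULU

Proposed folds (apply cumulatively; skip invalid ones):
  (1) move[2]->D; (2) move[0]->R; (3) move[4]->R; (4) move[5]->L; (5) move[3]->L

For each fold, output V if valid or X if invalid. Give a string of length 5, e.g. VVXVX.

Initial: DRRULU -> [(0, 0), (0, -1), (1, -1), (2, -1), (2, 0), (1, 0), (1, 1)]
Fold 1: move[2]->D => DRDULU INVALID (collision), skipped
Fold 2: move[0]->R => RRRULU VALID
Fold 3: move[4]->R => RRRURU VALID
Fold 4: move[5]->L => RRRURL INVALID (collision), skipped
Fold 5: move[3]->L => RRRLRU INVALID (collision), skipped

Answer: XVVXX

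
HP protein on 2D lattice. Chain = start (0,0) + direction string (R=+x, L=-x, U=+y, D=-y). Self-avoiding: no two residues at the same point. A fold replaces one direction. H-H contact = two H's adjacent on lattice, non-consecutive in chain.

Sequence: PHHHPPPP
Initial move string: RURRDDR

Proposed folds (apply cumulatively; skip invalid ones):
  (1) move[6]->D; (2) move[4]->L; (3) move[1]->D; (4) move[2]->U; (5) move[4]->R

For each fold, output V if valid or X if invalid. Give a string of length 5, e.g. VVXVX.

Initial: RURRDDR -> [(0, 0), (1, 0), (1, 1), (2, 1), (3, 1), (3, 0), (3, -1), (4, -1)]
Fold 1: move[6]->D => RURRDDD VALID
Fold 2: move[4]->L => RURRLDD INVALID (collision), skipped
Fold 3: move[1]->D => RDRRDDD VALID
Fold 4: move[2]->U => RDURDDD INVALID (collision), skipped
Fold 5: move[4]->R => RDRRRDD VALID

Answer: VXVXV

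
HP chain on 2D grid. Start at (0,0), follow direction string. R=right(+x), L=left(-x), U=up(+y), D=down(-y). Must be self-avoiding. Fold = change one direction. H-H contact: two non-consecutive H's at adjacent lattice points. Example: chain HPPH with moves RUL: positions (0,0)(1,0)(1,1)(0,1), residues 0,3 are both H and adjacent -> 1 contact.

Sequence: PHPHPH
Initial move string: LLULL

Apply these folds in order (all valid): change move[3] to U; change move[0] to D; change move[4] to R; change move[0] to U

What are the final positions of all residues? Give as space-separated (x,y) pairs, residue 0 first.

Initial moves: LLULL
Fold: move[3]->U => LLUUL (positions: [(0, 0), (-1, 0), (-2, 0), (-2, 1), (-2, 2), (-3, 2)])
Fold: move[0]->D => DLUUL (positions: [(0, 0), (0, -1), (-1, -1), (-1, 0), (-1, 1), (-2, 1)])
Fold: move[4]->R => DLUUR (positions: [(0, 0), (0, -1), (-1, -1), (-1, 0), (-1, 1), (0, 1)])
Fold: move[0]->U => ULUUR (positions: [(0, 0), (0, 1), (-1, 1), (-1, 2), (-1, 3), (0, 3)])

Answer: (0,0) (0,1) (-1,1) (-1,2) (-1,3) (0,3)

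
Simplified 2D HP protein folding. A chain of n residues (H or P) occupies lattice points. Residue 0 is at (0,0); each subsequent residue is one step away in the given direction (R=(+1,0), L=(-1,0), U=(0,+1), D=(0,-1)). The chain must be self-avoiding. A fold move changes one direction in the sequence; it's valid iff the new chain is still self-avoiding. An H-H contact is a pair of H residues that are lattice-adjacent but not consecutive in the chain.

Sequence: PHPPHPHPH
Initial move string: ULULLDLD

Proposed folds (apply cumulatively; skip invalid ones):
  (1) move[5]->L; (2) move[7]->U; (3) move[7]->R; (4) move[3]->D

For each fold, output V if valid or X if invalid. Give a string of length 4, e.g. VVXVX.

Initial: ULULLDLD -> [(0, 0), (0, 1), (-1, 1), (-1, 2), (-2, 2), (-3, 2), (-3, 1), (-4, 1), (-4, 0)]
Fold 1: move[5]->L => ULULLLLD VALID
Fold 2: move[7]->U => ULULLLLU VALID
Fold 3: move[7]->R => ULULLLLR INVALID (collision), skipped
Fold 4: move[3]->D => ULUDLLLU INVALID (collision), skipped

Answer: VVXX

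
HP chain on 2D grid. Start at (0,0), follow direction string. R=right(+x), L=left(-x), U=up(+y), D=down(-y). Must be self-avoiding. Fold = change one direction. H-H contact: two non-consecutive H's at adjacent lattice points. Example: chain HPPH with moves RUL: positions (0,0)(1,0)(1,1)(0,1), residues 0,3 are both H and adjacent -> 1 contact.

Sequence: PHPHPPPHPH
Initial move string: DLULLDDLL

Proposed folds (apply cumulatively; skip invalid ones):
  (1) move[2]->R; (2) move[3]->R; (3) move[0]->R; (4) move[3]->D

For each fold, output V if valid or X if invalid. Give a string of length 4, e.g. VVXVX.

Answer: XXXX

Derivation:
Initial: DLULLDDLL -> [(0, 0), (0, -1), (-1, -1), (-1, 0), (-2, 0), (-3, 0), (-3, -1), (-3, -2), (-4, -2), (-5, -2)]
Fold 1: move[2]->R => DLRLLDDLL INVALID (collision), skipped
Fold 2: move[3]->R => DLURLDDLL INVALID (collision), skipped
Fold 3: move[0]->R => RLULLDDLL INVALID (collision), skipped
Fold 4: move[3]->D => DLUDLDDLL INVALID (collision), skipped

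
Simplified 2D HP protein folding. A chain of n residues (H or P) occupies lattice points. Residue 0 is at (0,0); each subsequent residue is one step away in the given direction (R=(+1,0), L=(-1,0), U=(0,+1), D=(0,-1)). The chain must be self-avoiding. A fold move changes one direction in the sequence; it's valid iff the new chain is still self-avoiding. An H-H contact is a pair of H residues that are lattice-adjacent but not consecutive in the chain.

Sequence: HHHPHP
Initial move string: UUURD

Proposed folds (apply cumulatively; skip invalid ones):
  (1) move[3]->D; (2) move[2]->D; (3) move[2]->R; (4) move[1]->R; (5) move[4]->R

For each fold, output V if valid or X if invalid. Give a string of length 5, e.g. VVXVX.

Initial: UUURD -> [(0, 0), (0, 1), (0, 2), (0, 3), (1, 3), (1, 2)]
Fold 1: move[3]->D => UUUDD INVALID (collision), skipped
Fold 2: move[2]->D => UUDRD INVALID (collision), skipped
Fold 3: move[2]->R => UURRD VALID
Fold 4: move[1]->R => URRRD VALID
Fold 5: move[4]->R => URRRR VALID

Answer: XXVVV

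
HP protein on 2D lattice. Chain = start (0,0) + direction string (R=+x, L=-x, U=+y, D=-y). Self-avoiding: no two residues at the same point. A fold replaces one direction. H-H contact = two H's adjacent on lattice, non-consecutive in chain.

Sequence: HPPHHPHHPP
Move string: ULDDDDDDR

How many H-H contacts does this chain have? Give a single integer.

Answer: 1

Derivation:
Positions: [(0, 0), (0, 1), (-1, 1), (-1, 0), (-1, -1), (-1, -2), (-1, -3), (-1, -4), (-1, -5), (0, -5)]
H-H contact: residue 0 @(0,0) - residue 3 @(-1, 0)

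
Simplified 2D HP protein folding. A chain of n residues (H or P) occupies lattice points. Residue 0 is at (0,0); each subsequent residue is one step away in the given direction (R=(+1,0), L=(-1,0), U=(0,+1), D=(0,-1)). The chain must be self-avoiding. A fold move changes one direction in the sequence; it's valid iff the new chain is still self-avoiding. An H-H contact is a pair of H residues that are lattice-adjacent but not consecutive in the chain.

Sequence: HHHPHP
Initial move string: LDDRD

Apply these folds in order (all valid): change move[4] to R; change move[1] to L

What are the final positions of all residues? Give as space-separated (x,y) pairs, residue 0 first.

Answer: (0,0) (-1,0) (-2,0) (-2,-1) (-1,-1) (0,-1)

Derivation:
Initial moves: LDDRD
Fold: move[4]->R => LDDRR (positions: [(0, 0), (-1, 0), (-1, -1), (-1, -2), (0, -2), (1, -2)])
Fold: move[1]->L => LLDRR (positions: [(0, 0), (-1, 0), (-2, 0), (-2, -1), (-1, -1), (0, -1)])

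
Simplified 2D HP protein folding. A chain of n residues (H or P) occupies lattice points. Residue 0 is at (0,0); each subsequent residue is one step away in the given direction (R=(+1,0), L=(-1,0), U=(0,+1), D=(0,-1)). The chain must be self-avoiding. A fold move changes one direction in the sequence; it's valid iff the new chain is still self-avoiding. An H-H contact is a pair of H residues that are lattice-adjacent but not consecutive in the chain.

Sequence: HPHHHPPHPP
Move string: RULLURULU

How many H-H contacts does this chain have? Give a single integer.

Positions: [(0, 0), (1, 0), (1, 1), (0, 1), (-1, 1), (-1, 2), (0, 2), (0, 3), (-1, 3), (-1, 4)]
H-H contact: residue 0 @(0,0) - residue 3 @(0, 1)

Answer: 1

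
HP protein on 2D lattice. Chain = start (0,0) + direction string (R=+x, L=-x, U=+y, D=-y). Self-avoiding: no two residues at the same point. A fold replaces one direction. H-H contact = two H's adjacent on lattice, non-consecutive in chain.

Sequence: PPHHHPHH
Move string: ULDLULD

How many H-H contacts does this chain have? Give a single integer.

Answer: 1

Derivation:
Positions: [(0, 0), (0, 1), (-1, 1), (-1, 0), (-2, 0), (-2, 1), (-3, 1), (-3, 0)]
H-H contact: residue 4 @(-2,0) - residue 7 @(-3, 0)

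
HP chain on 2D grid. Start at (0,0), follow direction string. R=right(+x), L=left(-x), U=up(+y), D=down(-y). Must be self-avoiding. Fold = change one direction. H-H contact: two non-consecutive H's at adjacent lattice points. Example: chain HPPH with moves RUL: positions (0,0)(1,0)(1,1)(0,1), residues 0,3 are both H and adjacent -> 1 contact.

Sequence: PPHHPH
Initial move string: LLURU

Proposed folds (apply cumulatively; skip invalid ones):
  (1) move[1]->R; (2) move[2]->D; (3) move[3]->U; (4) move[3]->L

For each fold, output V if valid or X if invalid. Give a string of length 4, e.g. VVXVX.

Answer: XXVV

Derivation:
Initial: LLURU -> [(0, 0), (-1, 0), (-2, 0), (-2, 1), (-1, 1), (-1, 2)]
Fold 1: move[1]->R => LRURU INVALID (collision), skipped
Fold 2: move[2]->D => LLDRU INVALID (collision), skipped
Fold 3: move[3]->U => LLUUU VALID
Fold 4: move[3]->L => LLULU VALID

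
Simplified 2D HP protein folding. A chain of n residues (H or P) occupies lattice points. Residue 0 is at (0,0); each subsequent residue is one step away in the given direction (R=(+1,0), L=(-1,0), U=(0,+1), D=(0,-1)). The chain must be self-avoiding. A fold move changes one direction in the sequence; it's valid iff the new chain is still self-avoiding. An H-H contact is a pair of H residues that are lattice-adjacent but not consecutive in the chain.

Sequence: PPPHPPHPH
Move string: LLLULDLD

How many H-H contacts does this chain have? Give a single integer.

Positions: [(0, 0), (-1, 0), (-2, 0), (-3, 0), (-3, 1), (-4, 1), (-4, 0), (-5, 0), (-5, -1)]
H-H contact: residue 3 @(-3,0) - residue 6 @(-4, 0)

Answer: 1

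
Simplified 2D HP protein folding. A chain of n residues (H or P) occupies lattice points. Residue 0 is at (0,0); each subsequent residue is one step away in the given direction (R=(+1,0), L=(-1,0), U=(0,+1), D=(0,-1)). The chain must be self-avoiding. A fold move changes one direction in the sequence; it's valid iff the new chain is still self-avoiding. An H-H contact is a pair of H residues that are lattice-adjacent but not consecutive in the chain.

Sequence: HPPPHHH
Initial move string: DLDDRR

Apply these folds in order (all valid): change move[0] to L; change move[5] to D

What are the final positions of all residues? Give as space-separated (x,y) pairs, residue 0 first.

Answer: (0,0) (-1,0) (-2,0) (-2,-1) (-2,-2) (-1,-2) (-1,-3)

Derivation:
Initial moves: DLDDRR
Fold: move[0]->L => LLDDRR (positions: [(0, 0), (-1, 0), (-2, 0), (-2, -1), (-2, -2), (-1, -2), (0, -2)])
Fold: move[5]->D => LLDDRD (positions: [(0, 0), (-1, 0), (-2, 0), (-2, -1), (-2, -2), (-1, -2), (-1, -3)])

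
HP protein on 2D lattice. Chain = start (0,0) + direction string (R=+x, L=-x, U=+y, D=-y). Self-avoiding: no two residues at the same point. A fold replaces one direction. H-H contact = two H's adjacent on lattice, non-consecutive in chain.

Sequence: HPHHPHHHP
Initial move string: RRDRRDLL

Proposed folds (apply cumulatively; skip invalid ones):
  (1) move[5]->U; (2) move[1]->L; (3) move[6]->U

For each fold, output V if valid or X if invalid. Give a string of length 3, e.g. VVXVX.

Initial: RRDRRDLL -> [(0, 0), (1, 0), (2, 0), (2, -1), (3, -1), (4, -1), (4, -2), (3, -2), (2, -2)]
Fold 1: move[5]->U => RRDRRULL INVALID (collision), skipped
Fold 2: move[1]->L => RLDRRDLL INVALID (collision), skipped
Fold 3: move[6]->U => RRDRRDUL INVALID (collision), skipped

Answer: XXX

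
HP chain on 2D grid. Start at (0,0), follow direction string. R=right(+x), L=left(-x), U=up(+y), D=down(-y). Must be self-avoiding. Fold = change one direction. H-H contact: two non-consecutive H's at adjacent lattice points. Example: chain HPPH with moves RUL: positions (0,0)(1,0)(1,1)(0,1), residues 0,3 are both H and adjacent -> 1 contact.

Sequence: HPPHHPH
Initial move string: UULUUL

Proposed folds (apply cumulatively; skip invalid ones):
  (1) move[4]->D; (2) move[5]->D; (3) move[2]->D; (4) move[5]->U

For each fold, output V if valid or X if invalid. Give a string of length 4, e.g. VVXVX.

Answer: XXXV

Derivation:
Initial: UULUUL -> [(0, 0), (0, 1), (0, 2), (-1, 2), (-1, 3), (-1, 4), (-2, 4)]
Fold 1: move[4]->D => UULUDL INVALID (collision), skipped
Fold 2: move[5]->D => UULUUD INVALID (collision), skipped
Fold 3: move[2]->D => UUDUUL INVALID (collision), skipped
Fold 4: move[5]->U => UULUUU VALID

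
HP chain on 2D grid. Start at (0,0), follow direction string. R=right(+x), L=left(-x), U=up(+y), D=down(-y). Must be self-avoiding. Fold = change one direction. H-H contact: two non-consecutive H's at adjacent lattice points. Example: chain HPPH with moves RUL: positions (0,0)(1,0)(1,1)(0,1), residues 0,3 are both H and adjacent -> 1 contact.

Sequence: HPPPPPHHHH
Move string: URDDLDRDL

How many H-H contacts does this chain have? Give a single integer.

Answer: 1

Derivation:
Positions: [(0, 0), (0, 1), (1, 1), (1, 0), (1, -1), (0, -1), (0, -2), (1, -2), (1, -3), (0, -3)]
H-H contact: residue 6 @(0,-2) - residue 9 @(0, -3)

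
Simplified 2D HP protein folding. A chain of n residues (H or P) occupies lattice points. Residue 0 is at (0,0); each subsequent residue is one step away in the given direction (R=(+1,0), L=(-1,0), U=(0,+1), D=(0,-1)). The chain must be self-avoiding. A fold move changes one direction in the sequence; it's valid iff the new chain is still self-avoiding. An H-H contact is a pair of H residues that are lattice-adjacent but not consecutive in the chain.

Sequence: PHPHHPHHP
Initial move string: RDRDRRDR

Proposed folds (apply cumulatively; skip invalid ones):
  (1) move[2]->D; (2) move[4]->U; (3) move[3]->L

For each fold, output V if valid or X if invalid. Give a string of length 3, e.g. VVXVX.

Answer: VXX

Derivation:
Initial: RDRDRRDR -> [(0, 0), (1, 0), (1, -1), (2, -1), (2, -2), (3, -2), (4, -2), (4, -3), (5, -3)]
Fold 1: move[2]->D => RDDDRRDR VALID
Fold 2: move[4]->U => RDDDURDR INVALID (collision), skipped
Fold 3: move[3]->L => RDDLRRDR INVALID (collision), skipped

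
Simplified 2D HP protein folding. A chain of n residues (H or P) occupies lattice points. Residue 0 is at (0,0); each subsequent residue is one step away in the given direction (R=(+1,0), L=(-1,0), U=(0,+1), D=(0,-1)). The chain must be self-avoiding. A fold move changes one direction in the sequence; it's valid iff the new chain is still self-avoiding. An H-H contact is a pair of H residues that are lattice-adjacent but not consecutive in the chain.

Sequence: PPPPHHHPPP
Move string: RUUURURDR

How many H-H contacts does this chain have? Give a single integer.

Answer: 0

Derivation:
Positions: [(0, 0), (1, 0), (1, 1), (1, 2), (1, 3), (2, 3), (2, 4), (3, 4), (3, 3), (4, 3)]
No H-H contacts found.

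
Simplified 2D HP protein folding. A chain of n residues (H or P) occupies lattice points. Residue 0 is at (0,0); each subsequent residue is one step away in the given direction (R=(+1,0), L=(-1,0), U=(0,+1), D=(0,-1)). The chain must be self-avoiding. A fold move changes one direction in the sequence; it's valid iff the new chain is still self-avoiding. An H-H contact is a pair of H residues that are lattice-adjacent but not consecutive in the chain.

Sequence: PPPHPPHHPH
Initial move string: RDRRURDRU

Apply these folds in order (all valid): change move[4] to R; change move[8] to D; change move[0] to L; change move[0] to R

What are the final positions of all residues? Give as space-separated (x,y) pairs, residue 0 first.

Answer: (0,0) (1,0) (1,-1) (2,-1) (3,-1) (4,-1) (5,-1) (5,-2) (6,-2) (6,-3)

Derivation:
Initial moves: RDRRURDRU
Fold: move[4]->R => RDRRRRDRU (positions: [(0, 0), (1, 0), (1, -1), (2, -1), (3, -1), (4, -1), (5, -1), (5, -2), (6, -2), (6, -1)])
Fold: move[8]->D => RDRRRRDRD (positions: [(0, 0), (1, 0), (1, -1), (2, -1), (3, -1), (4, -1), (5, -1), (5, -2), (6, -2), (6, -3)])
Fold: move[0]->L => LDRRRRDRD (positions: [(0, 0), (-1, 0), (-1, -1), (0, -1), (1, -1), (2, -1), (3, -1), (3, -2), (4, -2), (4, -3)])
Fold: move[0]->R => RDRRRRDRD (positions: [(0, 0), (1, 0), (1, -1), (2, -1), (3, -1), (4, -1), (5, -1), (5, -2), (6, -2), (6, -3)])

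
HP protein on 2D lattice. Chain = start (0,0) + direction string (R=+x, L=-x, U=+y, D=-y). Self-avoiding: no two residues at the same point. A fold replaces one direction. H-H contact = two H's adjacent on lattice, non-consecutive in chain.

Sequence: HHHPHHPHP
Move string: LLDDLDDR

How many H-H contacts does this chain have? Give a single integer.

Answer: 0

Derivation:
Positions: [(0, 0), (-1, 0), (-2, 0), (-2, -1), (-2, -2), (-3, -2), (-3, -3), (-3, -4), (-2, -4)]
No H-H contacts found.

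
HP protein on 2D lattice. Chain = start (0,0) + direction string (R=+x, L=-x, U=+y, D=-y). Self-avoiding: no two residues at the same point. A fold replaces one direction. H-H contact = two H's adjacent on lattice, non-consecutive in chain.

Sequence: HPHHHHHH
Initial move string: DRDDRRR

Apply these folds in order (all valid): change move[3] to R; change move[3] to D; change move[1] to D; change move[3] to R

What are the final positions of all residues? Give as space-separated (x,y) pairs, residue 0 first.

Initial moves: DRDDRRR
Fold: move[3]->R => DRDRRRR (positions: [(0, 0), (0, -1), (1, -1), (1, -2), (2, -2), (3, -2), (4, -2), (5, -2)])
Fold: move[3]->D => DRDDRRR (positions: [(0, 0), (0, -1), (1, -1), (1, -2), (1, -3), (2, -3), (3, -3), (4, -3)])
Fold: move[1]->D => DDDDRRR (positions: [(0, 0), (0, -1), (0, -2), (0, -3), (0, -4), (1, -4), (2, -4), (3, -4)])
Fold: move[3]->R => DDDRRRR (positions: [(0, 0), (0, -1), (0, -2), (0, -3), (1, -3), (2, -3), (3, -3), (4, -3)])

Answer: (0,0) (0,-1) (0,-2) (0,-3) (1,-3) (2,-3) (3,-3) (4,-3)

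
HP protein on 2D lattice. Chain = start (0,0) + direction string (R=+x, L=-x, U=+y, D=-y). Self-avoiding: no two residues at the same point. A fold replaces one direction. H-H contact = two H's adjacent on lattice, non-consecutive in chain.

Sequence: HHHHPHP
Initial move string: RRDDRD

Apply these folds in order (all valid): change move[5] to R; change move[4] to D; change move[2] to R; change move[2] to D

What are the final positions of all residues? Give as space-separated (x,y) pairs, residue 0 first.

Initial moves: RRDDRD
Fold: move[5]->R => RRDDRR (positions: [(0, 0), (1, 0), (2, 0), (2, -1), (2, -2), (3, -2), (4, -2)])
Fold: move[4]->D => RRDDDR (positions: [(0, 0), (1, 0), (2, 0), (2, -1), (2, -2), (2, -3), (3, -3)])
Fold: move[2]->R => RRRDDR (positions: [(0, 0), (1, 0), (2, 0), (3, 0), (3, -1), (3, -2), (4, -2)])
Fold: move[2]->D => RRDDDR (positions: [(0, 0), (1, 0), (2, 0), (2, -1), (2, -2), (2, -3), (3, -3)])

Answer: (0,0) (1,0) (2,0) (2,-1) (2,-2) (2,-3) (3,-3)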